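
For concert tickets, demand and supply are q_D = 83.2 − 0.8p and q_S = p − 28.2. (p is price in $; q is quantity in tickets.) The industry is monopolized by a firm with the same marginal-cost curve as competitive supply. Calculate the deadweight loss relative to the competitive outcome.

$162.86

In inverse form: demand p = 104 − 1.25q, supply p = 28.2 + q.
Competitive equilibrium: 104 − 1.25q = 28.2 + q → q* = 33.6889, p* = 61.8889.
Marginal revenue: MR = 104 − 2.5q. Set MR = MC: 104 − 2.5q = 28.2 + q → q_m = 21.6571.
Price p_m = 104 − 1.25·21.6571 = 76.9286; MC(q_m) = 28.2 + 1·21.6571 = 49.8571.
Competitive q* = 33.6889, so Δq = 12.0318; wedge = 76.9286 − 49.8571 = 27.0715.
The triangle = ½ × 12.0318 × 27.0715 = $162.86.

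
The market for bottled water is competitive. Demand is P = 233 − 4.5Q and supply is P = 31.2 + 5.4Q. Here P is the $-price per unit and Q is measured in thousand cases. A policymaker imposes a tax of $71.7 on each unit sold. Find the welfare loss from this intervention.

Competitive equilibrium: 233 − 4.5Q = 31.2 + 5.4Q → Q* = 20.3838, P* = 141.2727.
With the tax, the buyer price exceeds the seller price by 71.7: (233 − 4.5Q) − (31.2 + 5.4Q) = 71.7 → Q' = 13.1414.
ΔQ = 20.3838 − 13.1414 = 7.2424; the wedge equals the tax, 71.7.
DWL = ½ × 7.2424 × 71.7 = $259.64 thousand.

$259.64 thousand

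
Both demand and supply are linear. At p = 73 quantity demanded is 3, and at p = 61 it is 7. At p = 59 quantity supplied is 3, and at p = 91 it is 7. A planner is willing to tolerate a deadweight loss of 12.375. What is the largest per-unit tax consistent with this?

16.5

Demand slope = (61 − 73)/(7 − 3) = −3, so p = 82 − 3q.
Supply slope = (91 − 59)/(7 − 3) = 8, so p = 35 + 8q.
Competitive equilibrium: 82 − 3q = 35 + 8q → q* = 4.2727, p* = 69.1818.
A tax t gives Δq = t/11 and wedge t, so DWL = t²/22.
t²/22 = 12.375 → t² = 272.25 → t = 16.5.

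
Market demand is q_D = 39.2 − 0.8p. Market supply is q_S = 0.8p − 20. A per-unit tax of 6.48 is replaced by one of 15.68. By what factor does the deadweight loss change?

5.855

In inverse form: demand p = 49 − 1.25q, supply p = 25 + 1.25q.
Competitive equilibrium: 49 − 1.25q = 25 + 1.25q → q* = 9.6, p* = 37.
For a per-unit tax t: Δq = t/2.5, so DWL = ½·t·(t/2.5) = t²/5.
At t = 6.48: DWL = 8.398. At t = 15.68: DWL = 49.172.
Ratio = (15.68/6.48)² = 5.855.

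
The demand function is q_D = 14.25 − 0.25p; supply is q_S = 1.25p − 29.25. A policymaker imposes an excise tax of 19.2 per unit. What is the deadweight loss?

38.40

In inverse form: demand p = 57 − 4q, supply p = 23.4 + 0.8q.
Competitive equilibrium: 57 − 4q = 23.4 + 0.8q → q* = 7, p* = 29.
With the tax, the buyer price exceeds the seller price by 19.2: (57 − 4q) − (23.4 + 0.8q) = 19.2 → q' = 3.
Δq = 7 − 3 = 4; the wedge equals the tax, 19.2.
Deadweight loss = ½ × 4 × 19.2 = 38.40.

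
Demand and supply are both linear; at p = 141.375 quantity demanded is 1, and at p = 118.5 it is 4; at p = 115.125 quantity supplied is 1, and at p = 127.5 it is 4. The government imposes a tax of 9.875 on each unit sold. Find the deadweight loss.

4.15

Demand slope = (118.5 − 141.375)/(4 − 1) = −7.625, so p = 149 − 7.625q.
Supply slope = (127.5 − 115.125)/(4 − 1) = 4.125, so p = 111 + 4.125q.
Competitive equilibrium: 149 − 7.625q = 111 + 4.125q → q* = 3.234, p* = 124.3404.
With the tax, the buyer price exceeds the seller price by 9.875: (149 − 7.625q) − (111 + 4.125q) = 9.875 → q' = 2.3936.
Δq = 3.234 − 2.3936 = 0.8404; the wedge equals the tax, 9.875.
DWL = ½ × 0.8404 × 9.875 = 4.15.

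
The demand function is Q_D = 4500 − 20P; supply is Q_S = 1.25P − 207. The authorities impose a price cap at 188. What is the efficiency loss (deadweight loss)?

745.51

In inverse form: demand P = 225 − 0.05Q, supply P = 165.6 + 0.8Q.
Competitive equilibrium: 225 − 0.05Q = 165.6 + 0.8Q → Q* = 69.8824, P* = 221.5059.
At the ceiling P = 188, quantity supplied = (188 − 165.6)/0.8 = 28.
Willingness to pay at Q' = 28: 225 − 0.05·28 = 223.6.
ΔQ = 69.8824 − 28 = 41.8824; wedge = 223.6 − 188 = 35.6.
Deadweight loss = ½ × 41.8824 × 35.6 = 745.51.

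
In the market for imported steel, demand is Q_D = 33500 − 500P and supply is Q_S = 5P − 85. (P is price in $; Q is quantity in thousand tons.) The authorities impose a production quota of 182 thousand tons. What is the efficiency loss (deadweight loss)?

In inverse form: demand P = 67 − 0.002Q, supply P = 17 + 0.2Q.
Competitive equilibrium: 67 − 0.002Q = 17 + 0.2Q → Q* = 247.5248, P* = 66.505.
At Q = 182: demand price = 67 − 0.002·182 = 66.636; supply price = 17 + 0.2·182 = 53.4.
ΔQ = 247.5248 − 182 = 65.5248; wedge = 66.636 − 53.4 = 13.236.
DWL = ½ × 65.5248 × 13.236 = $433.64 thousand.

$433.64 thousand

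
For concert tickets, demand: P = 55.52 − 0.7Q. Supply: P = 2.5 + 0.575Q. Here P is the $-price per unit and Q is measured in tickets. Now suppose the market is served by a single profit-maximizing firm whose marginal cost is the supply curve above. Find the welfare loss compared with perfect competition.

Competitive equilibrium: 55.52 − 0.7Q = 2.5 + 0.575Q → Q* = 41.5843, P* = 26.411.
Marginal revenue: MR = 55.52 − 1.4Q. Set MR = MC: 55.52 − 1.4Q = 2.5 + 0.575Q → Q_m = 26.8456.
Price P_m = 55.52 − 0.7·26.8456 = 36.7281; MC(Q_m) = 2.5 + 0.575·26.8456 = 17.9362.
Competitive Q* = 41.5843, so ΔQ = 14.7387; wedge = 36.7281 − 17.9362 = 18.7919.
DWL = ½ × 14.7387 × 18.7919 = $138.48.

$138.48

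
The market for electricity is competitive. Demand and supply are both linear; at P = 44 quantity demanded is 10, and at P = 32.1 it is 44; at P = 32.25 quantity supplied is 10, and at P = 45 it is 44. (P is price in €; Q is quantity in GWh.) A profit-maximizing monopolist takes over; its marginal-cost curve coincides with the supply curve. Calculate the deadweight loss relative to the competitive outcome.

Demand slope = (32.1 − 44)/(44 − 10) = −0.35, so P = 47.5 − 0.35Q.
Supply slope = (45 − 32.25)/(44 − 10) = 0.375, so P = 28.5 + 0.375Q.
Competitive equilibrium: 47.5 − 0.35Q = 28.5 + 0.375Q → Q* = 26.2069, P* = 38.3276.
Marginal revenue: MR = 47.5 − 0.7Q. Set MR = MC: 47.5 − 0.7Q = 28.5 + 0.375Q → Q_m = 17.6744.
Price P_m = 47.5 − 0.35·17.6744 = 41.314; MC(Q_m) = 28.5 + 0.375·17.6744 = 35.1279.
Competitive Q* = 26.2069, so ΔQ = 8.5325; wedge = 41.314 − 35.1279 = 6.1861.
Welfare loss = ½ × 8.5325 × 6.1861 = €26.39.

€26.39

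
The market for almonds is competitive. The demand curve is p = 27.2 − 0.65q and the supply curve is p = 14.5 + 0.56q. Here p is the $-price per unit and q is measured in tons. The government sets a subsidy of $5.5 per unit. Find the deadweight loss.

Competitive equilibrium: 27.2 − 0.65q = 14.5 + 0.56q → q* = 10.4959, p* = 20.3777.
The subsidy lowers effective supply by 5.5: p = 9 + 0.56q.
New quantity: 27.2 − 0.65q = 9 + 0.56q → q' = 15.0413.
Overproduction Δq = 15.0413 − 10.4959 = 4.5454; wedge = subsidy = 5.5.
DWL = ½ × 4.5454 × 5.5 = $12.50.

$12.50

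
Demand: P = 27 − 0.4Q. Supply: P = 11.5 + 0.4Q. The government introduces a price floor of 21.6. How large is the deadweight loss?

Competitive equilibrium: 27 − 0.4Q = 11.5 + 0.4Q → Q* = 19.375, P* = 19.25.
At the floor P = 21.6, quantity demanded = (27 − 21.6)/0.4 = 13.5.
Sellers' marginal cost at Q' = 13.5: 11.5 + 0.4·13.5 = 16.9.
ΔQ = 19.375 − 13.5 = 5.875; wedge = 21.6 − 16.9 = 4.7.
Deadweight loss = ½ × 5.875 × 4.7 = 13.81.

13.81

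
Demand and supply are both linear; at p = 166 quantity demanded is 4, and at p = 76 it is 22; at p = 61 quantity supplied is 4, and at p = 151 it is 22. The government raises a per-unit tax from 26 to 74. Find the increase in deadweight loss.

240

Demand slope = (76 − 166)/(22 − 4) = −5, so p = 186 − 5q.
Supply slope = (151 − 61)/(22 − 4) = 5, so p = 41 + 5q.
Competitive equilibrium: 186 − 5q = 41 + 5q → q* = 14.5, p* = 113.5.
For a per-unit tax t: Δq = t/10, so DWL = ½·t·(t/10) = t²/20.
At t = 26: DWL = 33.8. At t = 74: DWL = 273.8.
Increase = 273.8 − 33.8 = 240.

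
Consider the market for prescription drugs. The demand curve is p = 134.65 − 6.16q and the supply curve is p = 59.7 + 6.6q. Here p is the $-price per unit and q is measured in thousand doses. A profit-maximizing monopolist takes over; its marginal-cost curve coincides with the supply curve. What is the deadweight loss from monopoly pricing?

$23.33 thousand

Competitive equilibrium: 134.65 − 6.16q = 59.7 + 6.6q → q* = 5.8738, p* = 98.4672.
Marginal revenue: MR = 134.65 − 12.32q. Set MR = MC: 134.65 − 12.32q = 59.7 + 6.6q → q_m = 3.9614.
Price p_m = 134.65 − 6.16·3.9614 = 110.2478; MC(q_m) = 59.7 + 6.6·3.9614 = 85.8452.
Competitive q* = 5.8738, so Δq = 1.9124; wedge = 110.2478 − 85.8452 = 24.4026.
Welfare loss = ½ × 1.9124 × 24.4026 = $23.33 thousand.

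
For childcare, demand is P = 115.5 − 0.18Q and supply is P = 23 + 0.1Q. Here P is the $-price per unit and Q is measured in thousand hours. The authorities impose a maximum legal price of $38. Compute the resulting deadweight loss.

Competitive equilibrium: 115.5 − 0.18Q = 23 + 0.1Q → Q* = 330.3571, P* = 56.0357.
At the ceiling P = 38, quantity supplied = (38 − 23)/0.1 = 150.
Willingness to pay at Q' = 150: 115.5 − 0.18·150 = 88.5.
ΔQ = 330.3571 − 150 = 180.3571; wedge = 88.5 − 38 = 50.5.
Welfare loss = ½ × 180.3571 × 50.5 = $4554.02 thousand.

$4554.02 thousand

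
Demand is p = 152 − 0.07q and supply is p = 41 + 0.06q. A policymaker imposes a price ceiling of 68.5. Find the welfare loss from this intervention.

10167.98

Competitive equilibrium: 152 − 0.07q = 41 + 0.06q → q* = 853.8462, p* = 92.2308.
At the ceiling p = 68.5, quantity supplied = (68.5 − 41)/0.06 = 458.3333.
Willingness to pay at q' = 458.3333: 152 − 0.07·458.3333 = 119.9167.
Δq = 853.8462 − 458.3333 = 395.5129; wedge = 119.9167 − 68.5 = 51.4167.
The triangle = ½ × 395.5129 × 51.4167 = 10167.98.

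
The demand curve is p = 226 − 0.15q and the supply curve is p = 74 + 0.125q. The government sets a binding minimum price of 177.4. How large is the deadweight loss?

7193.47

Competitive equilibrium: 226 − 0.15q = 74 + 0.125q → q* = 552.7273, p* = 143.0909.
At the floor p = 177.4, quantity demanded = (226 − 177.4)/0.15 = 324.
Sellers' marginal cost at q' = 324: 74 + 0.125·324 = 114.5.
Δq = 552.7273 − 324 = 228.7273; wedge = 177.4 − 114.5 = 62.9.
Deadweight loss = ½ × 228.7273 × 62.9 = 7193.47.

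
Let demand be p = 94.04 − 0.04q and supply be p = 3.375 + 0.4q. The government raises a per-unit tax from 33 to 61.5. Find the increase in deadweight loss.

3060.51

Competitive equilibrium: 94.04 − 0.04q = 3.375 + 0.4q → q* = 206.0568, p* = 85.7977.
For a per-unit tax t: Δq = t/0.44, so DWL = ½·t·(t/0.44) = t²/0.88.
At t = 33: DWL = 1237.5. At t = 61.5: DWL = 4298.011.
Increase = 4298.011 − 1237.5 = 3060.51.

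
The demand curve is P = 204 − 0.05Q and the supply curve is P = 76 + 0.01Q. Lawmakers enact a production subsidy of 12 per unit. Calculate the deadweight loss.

Competitive equilibrium: 204 − 0.05Q = 76 + 0.01Q → Q* = 2133.3333, P* = 97.3333.
The subsidy lowers effective supply by 12: P = 64 + 0.01Q.
New quantity: 204 − 0.05Q = 64 + 0.01Q → Q' = 2333.3333.
Overproduction ΔQ = 2333.3333 − 2133.3333 = 200; wedge = subsidy = 12.
DWL = ½ × 200 × 12 = 1200.

1200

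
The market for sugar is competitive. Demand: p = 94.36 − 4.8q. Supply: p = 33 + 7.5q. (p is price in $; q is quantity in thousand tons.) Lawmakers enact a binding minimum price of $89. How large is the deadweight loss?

Competitive equilibrium: 94.36 − 4.8q = 33 + 7.5q → q* = 4.9886, p* = 70.4146.
At the floor p = 89, quantity demanded = (94.36 − 89)/4.8 = 1.1167.
Sellers' marginal cost at q' = 1.1167: 33 + 7.5·1.1167 = 41.3753.
Δq = 4.9886 − 1.1167 = 3.8719; wedge = 89 − 41.3753 = 47.6247.
DWL = ½ × 3.8719 × 47.6247 = $92.20 thousand.

$92.20 thousand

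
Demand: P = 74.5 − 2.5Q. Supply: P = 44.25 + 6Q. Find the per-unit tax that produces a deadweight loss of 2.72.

6.8

Competitive equilibrium: 74.5 − 2.5Q = 44.25 + 6Q → Q* = 3.5588, P* = 65.6029.
A tax t gives ΔQ = t/8.5 and wedge t, so DWL = t²/17.
t²/17 = 2.72 → t² = 46.24 → t = 6.8.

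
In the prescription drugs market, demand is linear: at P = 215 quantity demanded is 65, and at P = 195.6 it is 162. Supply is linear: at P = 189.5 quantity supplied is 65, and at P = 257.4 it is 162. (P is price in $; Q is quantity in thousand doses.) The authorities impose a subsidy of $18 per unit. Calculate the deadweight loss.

$180 thousand

Demand slope = (195.6 − 215)/(162 − 65) = −0.2, so P = 228 − 0.2Q.
Supply slope = (257.4 − 189.5)/(162 − 65) = 0.7, so P = 144 + 0.7Q.
Competitive equilibrium: 228 − 0.2Q = 144 + 0.7Q → Q* = 93.3333, P* = 209.3333.
The subsidy lowers effective supply by 18: P = 126 + 0.7Q.
New quantity: 228 − 0.2Q = 126 + 0.7Q → Q' = 113.3333.
Overproduction ΔQ = 113.3333 − 93.3333 = 20; wedge = subsidy = 18.
Deadweight loss = ½ × 20 × 18 = $180 thousand.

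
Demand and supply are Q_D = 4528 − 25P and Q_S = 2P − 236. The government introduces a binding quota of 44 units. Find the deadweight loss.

1434.45

In inverse form: demand P = 181.12 − 0.04Q, supply P = 118 + 0.5Q.
Competitive equilibrium: 181.12 − 0.04Q = 118 + 0.5Q → Q* = 116.8889, P* = 176.4444.
At Q = 44: demand price = 181.12 − 0.04·44 = 179.36; supply price = 118 + 0.5·44 = 140.
ΔQ = 116.8889 − 44 = 72.8889; wedge = 179.36 − 140 = 39.36.
The triangle = ½ × 72.8889 × 39.36 = 1434.45.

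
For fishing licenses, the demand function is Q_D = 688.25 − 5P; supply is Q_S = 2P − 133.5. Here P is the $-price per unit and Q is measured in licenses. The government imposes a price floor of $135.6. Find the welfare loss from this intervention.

$2900.63

In inverse form: demand P = 137.65 − 0.2Q, supply P = 66.75 + 0.5Q.
Competitive equilibrium: 137.65 − 0.2Q = 66.75 + 0.5Q → Q* = 101.28571, P* = 117.39286.
At the floor P = 135.6, quantity demanded = (137.65 − 135.6)/0.2 = 10.25.
Sellers' marginal cost at Q' = 10.25: 66.75 + 0.5·10.25 = 71.875.
ΔQ = 101.28571 − 10.25 = 91.03571; wedge = 135.6 − 71.875 = 63.725.
Deadweight loss = ½ × 91.03571 × 63.725 = $2900.63.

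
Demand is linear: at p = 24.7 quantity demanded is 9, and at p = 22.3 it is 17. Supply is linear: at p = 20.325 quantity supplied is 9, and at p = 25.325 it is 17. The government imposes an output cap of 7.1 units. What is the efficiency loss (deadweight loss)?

20.33

Demand slope = (22.3 − 24.7)/(17 − 9) = −0.3, so p = 27.4 − 0.3q.
Supply slope = (25.325 − 20.325)/(17 − 9) = 0.625, so p = 14.7 + 0.625q.
Competitive equilibrium: 27.4 − 0.3q = 14.7 + 0.625q → q* = 13.7297, p* = 23.2811.
At q = 7.1: demand price = 27.4 − 0.3·7.1 = 25.27; supply price = 14.7 + 0.625·7.1 = 19.1375.
Δq = 13.7297 − 7.1 = 6.6297; wedge = 25.27 − 19.1375 = 6.1325.
Deadweight loss = ½ × 6.6297 × 6.1325 = 20.33.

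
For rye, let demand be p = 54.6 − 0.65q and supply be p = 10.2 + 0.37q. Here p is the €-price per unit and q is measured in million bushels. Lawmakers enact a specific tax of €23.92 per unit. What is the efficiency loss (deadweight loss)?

€280.47 million

Competitive equilibrium: 54.6 − 0.65q = 10.2 + 0.37q → q* = 43.5294, p* = 26.3059.
With the tax, the buyer price exceeds the seller price by 23.92: (54.6 − 0.65q) − (10.2 + 0.37q) = 23.92 → q' = 20.0784.
Δq = 43.5294 − 20.0784 = 23.451; the wedge equals the tax, 23.92.
Welfare loss = ½ × 23.451 × 23.92 = €280.47 million.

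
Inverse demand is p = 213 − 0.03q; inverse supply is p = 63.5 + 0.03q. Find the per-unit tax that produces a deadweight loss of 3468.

Competitive equilibrium: 213 − 0.03q = 63.5 + 0.03q → q* = 2491.6667, p* = 138.25.
A tax t gives Δq = t/0.06 and wedge t, so DWL = t²/0.12.
t²/0.12 = 3468 → t² = 416.16 → t = 20.4.

20.4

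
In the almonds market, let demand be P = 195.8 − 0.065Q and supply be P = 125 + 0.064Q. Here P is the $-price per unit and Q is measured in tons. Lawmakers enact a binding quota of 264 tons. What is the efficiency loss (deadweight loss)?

Competitive equilibrium: 195.8 − 0.065Q = 125 + 0.064Q → Q* = 548.8372, P* = 160.1256.
At Q = 264: demand price = 195.8 − 0.065·264 = 178.64; supply price = 125 + 0.064·264 = 141.896.
ΔQ = 548.8372 − 264 = 284.8372; wedge = 178.64 − 141.896 = 36.744.
DWL = ½ × 284.8372 × 36.744 = $5233.03.

$5233.03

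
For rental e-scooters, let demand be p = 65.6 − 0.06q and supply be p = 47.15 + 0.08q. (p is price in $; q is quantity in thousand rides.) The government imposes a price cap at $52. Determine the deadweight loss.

Competitive equilibrium: 65.6 − 0.06q = 47.15 + 0.08q → q* = 131.7857, p* = 57.6929.
At the ceiling p = 52, quantity supplied = (52 − 47.15)/0.08 = 60.625.
Willingness to pay at q' = 60.625: 65.6 − 0.06·60.625 = 61.9625.
Δq = 131.7857 − 60.625 = 71.1607; wedge = 61.9625 − 52 = 9.9625.
The triangle = ½ × 71.1607 × 9.9625 = $354.47 thousand.

$354.47 thousand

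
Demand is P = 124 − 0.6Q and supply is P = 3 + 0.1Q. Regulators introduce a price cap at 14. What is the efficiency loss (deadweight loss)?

1382.86

Competitive equilibrium: 124 − 0.6Q = 3 + 0.1Q → Q* = 172.8571, P* = 20.2857.
At the ceiling P = 14, quantity supplied = (14 − 3)/0.1 = 110.
Willingness to pay at Q' = 110: 124 − 0.6·110 = 58.
ΔQ = 172.8571 − 110 = 62.8571; wedge = 58 − 14 = 44.
DWL = ½ × 62.8571 × 44 = 1382.86.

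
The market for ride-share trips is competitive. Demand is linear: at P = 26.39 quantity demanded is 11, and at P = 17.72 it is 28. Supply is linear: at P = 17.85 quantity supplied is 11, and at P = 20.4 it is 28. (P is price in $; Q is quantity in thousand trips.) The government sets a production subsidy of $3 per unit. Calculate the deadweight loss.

Demand slope = (17.72 − 26.39)/(28 − 11) = −0.51, so P = 32 − 0.51Q.
Supply slope = (20.4 − 17.85)/(28 − 11) = 0.15, so P = 16.2 + 0.15Q.
Competitive equilibrium: 32 − 0.51Q = 16.2 + 0.15Q → Q* = 23.9394, P* = 19.7909.
The subsidy lowers effective supply by 3: P = 13.2 + 0.15Q.
New quantity: 32 − 0.51Q = 13.2 + 0.15Q → Q' = 28.4848.
Overproduction ΔQ = 28.4848 − 23.9394 = 4.5454; wedge = subsidy = 3.
Welfare loss = ½ × 4.5454 × 3 = $6.82 thousand.

$6.82 thousand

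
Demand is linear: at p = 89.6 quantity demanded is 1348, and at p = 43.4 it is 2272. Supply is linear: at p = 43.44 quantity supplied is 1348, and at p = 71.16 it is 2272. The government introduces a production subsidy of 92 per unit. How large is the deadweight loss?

Demand slope = (43.4 − 89.6)/(2272 − 1348) = −0.05, so p = 157 − 0.05q.
Supply slope = (71.16 − 43.44)/(2272 − 1348) = 0.03, so p = 3 + 0.03q.
Competitive equilibrium: 157 − 0.05q = 3 + 0.03q → q* = 1925, p* = 60.75.
The subsidy lowers effective supply by 92: p = 0.03q − 89.
New quantity: 157 − 0.05q = 0.03q − 89 → q' = 3075.
Overproduction Δq = 3075 − 1925 = 1150; wedge = subsidy = 92.
The triangle = ½ × 1150 × 92 = 52900.

52900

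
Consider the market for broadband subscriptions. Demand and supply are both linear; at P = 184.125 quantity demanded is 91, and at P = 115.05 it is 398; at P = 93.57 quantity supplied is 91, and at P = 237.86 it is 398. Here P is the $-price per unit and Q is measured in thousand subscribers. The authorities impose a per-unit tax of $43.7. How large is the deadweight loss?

$1373.88 thousand

Demand slope = (115.05 − 184.125)/(398 − 91) = −0.225, so P = 204.6 − 0.225Q.
Supply slope = (237.86 − 93.57)/(398 − 91) = 0.47, so P = 50.8 + 0.47Q.
Competitive equilibrium: 204.6 − 0.225Q = 50.8 + 0.47Q → Q* = 221.295, P* = 154.8086.
With the tax, the buyer price exceeds the seller price by 43.7: (204.6 − 0.225Q) − (50.8 + 0.47Q) = 43.7 → Q' = 158.4173.
ΔQ = 221.295 − 158.4173 = 62.8777; the wedge equals the tax, 43.7.
Deadweight loss = ½ × 62.8777 × 43.7 = $1373.88 thousand.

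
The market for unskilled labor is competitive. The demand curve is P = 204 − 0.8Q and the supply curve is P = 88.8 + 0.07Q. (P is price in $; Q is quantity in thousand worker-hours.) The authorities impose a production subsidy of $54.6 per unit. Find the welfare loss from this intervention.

$1713.31 thousand

Competitive equilibrium: 204 − 0.8Q = 88.8 + 0.07Q → Q* = 132.4138, P* = 98.069.
The subsidy lowers effective supply by 54.6: P = 34.2 + 0.07Q.
New quantity: 204 − 0.8Q = 34.2 + 0.07Q → Q' = 195.1724.
Overproduction ΔQ = 195.1724 − 132.4138 = 62.7586; wedge = subsidy = 54.6.
DWL = ½ × 62.7586 × 54.6 = $1713.31 thousand.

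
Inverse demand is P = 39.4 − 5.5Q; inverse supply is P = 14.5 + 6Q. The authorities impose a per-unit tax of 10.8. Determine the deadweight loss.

Competitive equilibrium: 39.4 − 5.5Q = 14.5 + 6Q → Q* = 2.1652, P* = 27.4913.
With the tax, the buyer price exceeds the seller price by 10.8: (39.4 − 5.5Q) − (14.5 + 6Q) = 10.8 → Q' = 1.2261.
ΔQ = 2.1652 − 1.2261 = 0.9391; the wedge equals the tax, 10.8.
Welfare loss = ½ × 0.9391 × 10.8 = 5.07.

5.07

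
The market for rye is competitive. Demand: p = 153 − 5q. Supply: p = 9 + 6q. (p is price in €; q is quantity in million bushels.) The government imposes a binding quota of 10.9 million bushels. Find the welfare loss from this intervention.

€26.40 million

Competitive equilibrium: 153 − 5q = 9 + 6q → q* = 13.0909, p* = 87.5455.
At q = 10.9: demand price = 153 − 5·10.9 = 98.5; supply price = 9 + 6·10.9 = 74.4.
Δq = 13.0909 − 10.9 = 2.1909; wedge = 98.5 − 74.4 = 24.1.
DWL = ½ × 2.1909 × 24.1 = €26.40 million.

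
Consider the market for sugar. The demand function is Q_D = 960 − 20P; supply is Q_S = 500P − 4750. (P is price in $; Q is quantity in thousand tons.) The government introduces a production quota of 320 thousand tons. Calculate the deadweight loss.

$4594.80 thousand

In inverse form: demand P = 48 − 0.05Q, supply P = 9.5 + 0.002Q.
Competitive equilibrium: 48 − 0.05Q = 9.5 + 0.002Q → Q* = 740.3846, P* = 10.9808.
At Q = 320: demand price = 48 − 0.05·320 = 32; supply price = 9.5 + 0.002·320 = 10.14.
ΔQ = 740.3846 − 320 = 420.3846; wedge = 32 − 10.14 = 21.86.
Deadweight loss = ½ × 420.3846 × 21.86 = $4594.80 thousand.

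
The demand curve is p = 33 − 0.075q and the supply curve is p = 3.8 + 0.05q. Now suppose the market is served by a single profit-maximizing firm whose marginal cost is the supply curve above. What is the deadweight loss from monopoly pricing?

Competitive equilibrium: 33 − 0.075q = 3.8 + 0.05q → q* = 233.6, p* = 15.48.
Marginal revenue: MR = 33 − 0.15q. Set MR = MC: 33 − 0.15q = 3.8 + 0.05q → q_m = 146.
Price p_m = 33 − 0.075·146 = 22.05; MC(q_m) = 3.8 + 0.05·146 = 11.1.
Competitive q* = 233.6, so Δq = 87.6; wedge = 22.05 − 11.1 = 10.95.
The triangle = ½ × 87.6 × 10.95 = 479.61.

479.61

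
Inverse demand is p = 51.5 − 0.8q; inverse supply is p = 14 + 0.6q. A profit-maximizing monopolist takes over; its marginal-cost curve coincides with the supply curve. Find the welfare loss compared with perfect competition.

Competitive equilibrium: 51.5 − 0.8q = 14 + 0.6q → q* = 26.7857, p* = 30.0714.
Marginal revenue: MR = 51.5 − 1.6q. Set MR = MC: 51.5 − 1.6q = 14 + 0.6q → q_m = 17.0455.
Price p_m = 51.5 − 0.8·17.0455 = 37.8636; MC(q_m) = 14 + 0.6·17.0455 = 24.2273.
Competitive q* = 26.7857, so Δq = 9.7402; wedge = 37.8636 − 24.2273 = 13.6363.
DWL = ½ × 9.7402 × 13.6363 = 66.41.

66.41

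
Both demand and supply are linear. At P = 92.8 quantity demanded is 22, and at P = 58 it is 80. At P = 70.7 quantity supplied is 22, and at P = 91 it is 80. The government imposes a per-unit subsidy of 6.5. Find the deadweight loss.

22.24

Demand slope = (58 − 92.8)/(80 − 22) = −0.6, so P = 106 − 0.6Q.
Supply slope = (91 − 70.7)/(80 − 22) = 0.35, so P = 63 + 0.35Q.
Competitive equilibrium: 106 − 0.6Q = 63 + 0.35Q → Q* = 45.2632, P* = 78.8421.
The subsidy lowers effective supply by 6.5: P = 56.5 + 0.35Q.
New quantity: 106 − 0.6Q = 56.5 + 0.35Q → Q' = 52.1053.
Overproduction ΔQ = 52.1053 − 45.2632 = 6.8421; wedge = subsidy = 6.5.
Welfare loss = ½ × 6.8421 × 6.5 = 22.24.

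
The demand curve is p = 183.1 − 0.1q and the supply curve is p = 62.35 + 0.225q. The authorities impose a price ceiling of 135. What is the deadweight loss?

Competitive equilibrium: 183.1 − 0.1q = 62.35 + 0.225q → q* = 371.5385, p* = 145.9462.
At the ceiling p = 135, quantity supplied = (135 − 62.35)/0.225 = 322.8889.
Willingness to pay at q' = 322.8889: 183.1 − 0.1·322.8889 = 150.8111.
Δq = 371.5385 − 322.8889 = 48.6496; wedge = 150.8111 − 135 = 15.8111.
The triangle = ½ × 48.6496 × 15.8111 = 384.60.

384.60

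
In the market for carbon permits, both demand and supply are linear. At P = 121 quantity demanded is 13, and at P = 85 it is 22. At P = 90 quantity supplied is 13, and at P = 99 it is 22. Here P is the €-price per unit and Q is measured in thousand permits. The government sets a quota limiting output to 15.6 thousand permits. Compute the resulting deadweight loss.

€32.40 thousand

Demand slope = (85 − 121)/(22 − 13) = −4, so P = 173 − 4Q.
Supply slope = (99 − 90)/(22 − 13) = 1, so P = 77 + Q.
Competitive equilibrium: 173 − 4Q = 77 + Q → Q* = 19.2, P* = 96.2.
At Q = 15.6: demand price = 173 − 4·15.6 = 110.6; supply price = 77 + 1·15.6 = 92.6.
ΔQ = 19.2 − 15.6 = 3.6; wedge = 110.6 − 92.6 = 18.
Deadweight loss = ½ × 3.6 × 18 = €32.40 thousand.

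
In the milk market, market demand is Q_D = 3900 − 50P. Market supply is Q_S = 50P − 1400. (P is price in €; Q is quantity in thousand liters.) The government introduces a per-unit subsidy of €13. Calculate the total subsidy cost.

€20475 thousand

In inverse form: demand P = 78 − 0.02Q, supply P = 28 + 0.02Q.
Competitive equilibrium: 78 − 0.02Q = 28 + 0.02Q → Q* = 1250, P* = 53.
The subsidy lowers effective supply by 13: P = 15 + 0.02Q.
New quantity: 78 − 0.02Q = 15 + 0.02Q → Q' = 1575.
Total subsidy cost = 13 × 1575 = €20475 thousand.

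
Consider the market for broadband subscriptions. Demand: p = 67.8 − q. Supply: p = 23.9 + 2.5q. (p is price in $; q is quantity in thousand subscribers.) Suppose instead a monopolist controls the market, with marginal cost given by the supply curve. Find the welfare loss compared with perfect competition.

Competitive equilibrium: 67.8 − q = 23.9 + 2.5q → q* = 12.5429, p* = 55.2571.
Marginal revenue: MR = 67.8 − 2q. Set MR = MC: 67.8 − 2q = 23.9 + 2.5q → q_m = 9.7556.
Price p_m = 67.8 − 1·9.7556 = 58.0444; MC(q_m) = 23.9 + 2.5·9.7556 = 48.289.
Competitive q* = 12.5429, so Δq = 2.7873; wedge = 58.0444 − 48.289 = 9.7554.
DWL = ½ × 2.7873 × 9.7554 = $13.60 thousand.

$13.60 thousand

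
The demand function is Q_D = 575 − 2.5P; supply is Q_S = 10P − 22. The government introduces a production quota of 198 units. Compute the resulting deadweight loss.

16589.44

In inverse form: demand P = 230 − 0.4Q, supply P = 2.2 + 0.1Q.
Competitive equilibrium: 230 − 0.4Q = 2.2 + 0.1Q → Q* = 455.6, P* = 47.76.
At Q = 198: demand price = 230 − 0.4·198 = 150.8; supply price = 2.2 + 0.1·198 = 22.
ΔQ = 455.6 − 198 = 257.6; wedge = 150.8 − 22 = 128.8.
The triangle = ½ × 257.6 × 128.8 = 16589.44.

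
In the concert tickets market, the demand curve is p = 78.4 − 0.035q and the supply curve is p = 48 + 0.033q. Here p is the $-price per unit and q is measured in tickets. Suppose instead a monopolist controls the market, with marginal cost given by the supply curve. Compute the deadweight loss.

$784.64

Competitive equilibrium: 78.4 − 0.035q = 48 + 0.033q → q* = 447.0588, p* = 62.7529.
Marginal revenue: MR = 78.4 − 0.07q. Set MR = MC: 78.4 − 0.07q = 48 + 0.033q → q_m = 295.1456.
Price p_m = 78.4 − 0.035·295.1456 = 68.0699; MC(q_m) = 48 + 0.033·295.1456 = 57.7398.
Competitive q* = 447.0588, so Δq = 151.9132; wedge = 68.0699 − 57.7398 = 10.3301.
Deadweight loss = ½ × 151.9132 × 10.3301 = $784.64.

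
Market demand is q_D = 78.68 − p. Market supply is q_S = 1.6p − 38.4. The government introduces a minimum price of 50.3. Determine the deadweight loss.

22.56

In inverse form: demand p = 78.68 − q, supply p = 24 + 0.625q.
Competitive equilibrium: 78.68 − q = 24 + 0.625q → q* = 33.6492, p* = 45.0308.
At the floor p = 50.3, quantity demanded = (78.68 − 50.3)/1 = 28.38.
Sellers' marginal cost at q' = 28.38: 24 + 0.625·28.38 = 41.7375.
Δq = 33.6492 − 28.38 = 5.2692; wedge = 50.3 − 41.7375 = 8.5625.
DWL = ½ × 5.2692 × 8.5625 = 22.56.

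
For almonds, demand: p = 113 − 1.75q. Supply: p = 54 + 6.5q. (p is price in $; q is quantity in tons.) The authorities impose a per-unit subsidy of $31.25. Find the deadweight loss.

Competitive equilibrium: 113 − 1.75q = 54 + 6.5q → q* = 7.1515, p* = 100.4848.
The subsidy lowers effective supply by 31.25: p = 22.75 + 6.5q.
New quantity: 113 − 1.75q = 22.75 + 6.5q → q' = 10.9394.
Overproduction Δq = 10.9394 − 7.1515 = 3.7879; wedge = subsidy = 31.25.
Welfare loss = ½ × 3.7879 × 31.25 = $59.19.

$59.19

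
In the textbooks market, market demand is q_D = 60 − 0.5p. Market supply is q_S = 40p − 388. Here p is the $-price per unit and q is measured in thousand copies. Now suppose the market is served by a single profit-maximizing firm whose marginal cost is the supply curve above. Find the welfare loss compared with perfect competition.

In inverse form: demand p = 120 − 2q, supply p = 9.7 + 0.025q.
Competitive equilibrium: 120 − 2q = 9.7 + 0.025q → q* = 54.4691, p* = 11.0617.
Marginal revenue: MR = 120 − 4q. Set MR = MC: 120 − 4q = 9.7 + 0.025q → q_m = 27.4037.
Price p_m = 120 − 2·27.4037 = 65.1926; MC(q_m) = 9.7 + 0.025·27.4037 = 10.3851.
Competitive q* = 54.4691, so Δq = 27.0654; wedge = 65.1926 − 10.3851 = 54.8075.
Welfare loss = ½ × 27.0654 × 54.8075 = $741.69 thousand.

$741.69 thousand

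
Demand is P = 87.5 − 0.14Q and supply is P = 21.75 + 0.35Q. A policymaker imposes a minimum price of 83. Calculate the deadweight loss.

Competitive equilibrium: 87.5 − 0.14Q = 21.75 + 0.35Q → Q* = 134.1837, P* = 68.7143.
At the floor P = 83, quantity demanded = (87.5 − 83)/0.14 = 32.1429.
Sellers' marginal cost at Q' = 32.1429: 21.75 + 0.35·32.1429 = 33.
ΔQ = 134.1837 − 32.1429 = 102.0408; wedge = 83 − 33 = 50.
DWL = ½ × 102.0408 × 50 = 2551.02.

2551.02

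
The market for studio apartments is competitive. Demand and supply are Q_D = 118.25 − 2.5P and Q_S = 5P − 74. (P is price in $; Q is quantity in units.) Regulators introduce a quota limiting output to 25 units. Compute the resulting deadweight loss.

In inverse form: demand P = 47.3 − 0.4Q, supply P = 14.8 + 0.2Q.
Competitive equilibrium: 47.3 − 0.4Q = 14.8 + 0.2Q → Q* = 54.1667, P* = 25.6333.
At Q = 25: demand price = 47.3 − 0.4·25 = 37.3; supply price = 14.8 + 0.2·25 = 19.8.
ΔQ = 54.1667 − 25 = 29.1667; wedge = 37.3 − 19.8 = 17.5.
The triangle = ½ × 29.1667 × 17.5 = $255.21.

$255.21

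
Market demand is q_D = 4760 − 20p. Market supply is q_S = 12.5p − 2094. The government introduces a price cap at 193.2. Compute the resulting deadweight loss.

In inverse form: demand p = 238 − 0.05q, supply p = 167.52 + 0.08q.
Competitive equilibrium: 238 − 0.05q = 167.52 + 0.08q → q* = 542.1538, p* = 210.8923.
At the ceiling p = 193.2, quantity supplied = (193.2 − 167.52)/0.08 = 321.
Willingness to pay at q' = 321: 238 − 0.05·321 = 221.95.
Δq = 542.1538 − 321 = 221.1538; wedge = 221.95 − 193.2 = 28.75.
The triangle = ½ × 221.1538 × 28.75 = 3179.09.

3179.09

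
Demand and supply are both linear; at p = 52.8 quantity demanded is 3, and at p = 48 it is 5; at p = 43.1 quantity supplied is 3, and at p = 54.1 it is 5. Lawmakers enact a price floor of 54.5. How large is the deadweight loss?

Demand slope = (48 − 52.8)/(5 − 3) = −2.4, so p = 60 − 2.4q.
Supply slope = (54.1 − 43.1)/(5 − 3) = 5.5, so p = 26.6 + 5.5q.
Competitive equilibrium: 60 − 2.4q = 26.6 + 5.5q → q* = 4.2278, p* = 49.8532.
At the floor p = 54.5, quantity demanded = (60 − 54.5)/2.4 = 2.2917.
Sellers' marginal cost at q' = 2.2917: 26.6 + 5.5·2.2917 = 39.2044.
Δq = 4.2278 − 2.2917 = 1.9361; wedge = 54.5 − 39.2044 = 15.2956.
DWL = ½ × 1.9361 × 15.2956 = 14.81.

14.81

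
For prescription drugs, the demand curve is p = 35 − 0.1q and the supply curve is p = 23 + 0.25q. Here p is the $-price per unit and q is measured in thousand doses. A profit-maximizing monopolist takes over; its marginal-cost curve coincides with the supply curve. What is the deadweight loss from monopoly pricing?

$10.16 thousand

Competitive equilibrium: 35 − 0.1q = 23 + 0.25q → q* = 34.2857, p* = 31.5714.
Marginal revenue: MR = 35 − 0.2q. Set MR = MC: 35 − 0.2q = 23 + 0.25q → q_m = 26.6667.
Price p_m = 35 − 0.1·26.6667 = 32.3333; MC(q_m) = 23 + 0.25·26.6667 = 29.6667.
Competitive q* = 34.2857, so Δq = 7.619; wedge = 32.3333 − 29.6667 = 2.6666.
The triangle = ½ × 7.619 × 2.6666 = $10.16 thousand.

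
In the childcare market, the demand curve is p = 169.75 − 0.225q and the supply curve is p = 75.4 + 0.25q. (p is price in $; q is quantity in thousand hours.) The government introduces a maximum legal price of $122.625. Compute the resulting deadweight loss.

$22.49 thousand

Competitive equilibrium: 169.75 − 0.225q = 75.4 + 0.25q → q* = 198.6316, p* = 125.0579.
At the ceiling p = 122.625, quantity supplied = (122.625 − 75.4)/0.25 = 188.9.
Willingness to pay at q' = 188.9: 169.75 − 0.225·188.9 = 127.2475.
Δq = 198.6316 − 188.9 = 9.7316; wedge = 127.2475 − 122.625 = 4.6225.
Deadweight loss = ½ × 9.7316 × 4.6225 = $22.49 thousand.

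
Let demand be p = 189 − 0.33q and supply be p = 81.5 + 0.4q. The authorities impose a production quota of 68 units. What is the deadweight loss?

Competitive equilibrium: 189 − 0.33q = 81.5 + 0.4q → q* = 147.2603, p* = 140.4041.
At q = 68: demand price = 189 − 0.33·68 = 166.56; supply price = 81.5 + 0.4·68 = 108.7.
Δq = 147.2603 − 68 = 79.2603; wedge = 166.56 − 108.7 = 57.86.
The triangle = ½ × 79.2603 × 57.86 = 2293.

2293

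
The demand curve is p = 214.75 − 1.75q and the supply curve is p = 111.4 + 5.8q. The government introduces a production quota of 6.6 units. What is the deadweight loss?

189.69

Competitive equilibrium: 214.75 − 1.75q = 111.4 + 5.8q → q* = 13.6887, p* = 190.7947.
At q = 6.6: demand price = 214.75 − 1.75·6.6 = 203.2; supply price = 111.4 + 5.8·6.6 = 149.68.
Δq = 13.6887 − 6.6 = 7.0887; wedge = 203.2 − 149.68 = 53.52.
Welfare loss = ½ × 7.0887 × 53.52 = 189.69.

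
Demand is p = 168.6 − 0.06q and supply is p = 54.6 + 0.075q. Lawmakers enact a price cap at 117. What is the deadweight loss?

Competitive equilibrium: 168.6 − 0.06q = 54.6 + 0.075q → q* = 844.4444, p* = 117.9333.
At the ceiling p = 117, quantity supplied = (117 − 54.6)/0.075 = 832.
Willingness to pay at q' = 832: 168.6 − 0.06·832 = 118.68.
Δq = 844.4444 − 832 = 12.4444; wedge = 118.68 − 117 = 1.68.
Welfare loss = ½ × 12.4444 × 1.68 = 10.45.

10.45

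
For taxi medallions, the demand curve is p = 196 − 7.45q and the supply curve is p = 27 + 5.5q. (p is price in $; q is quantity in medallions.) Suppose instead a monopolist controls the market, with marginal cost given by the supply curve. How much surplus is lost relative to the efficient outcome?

$147.07

Competitive equilibrium: 196 − 7.45q = 27 + 5.5q → q* = 13.0502, p* = 98.7761.
Marginal revenue: MR = 196 − 14.9q. Set MR = MC: 196 − 14.9q = 27 + 5.5q → q_m = 8.2843.
Price p_m = 196 − 7.45·8.2843 = 134.282; MC(q_m) = 27 + 5.5·8.2843 = 72.5637.
Competitive q* = 13.0502, so Δq = 4.7659; wedge = 134.282 − 72.5637 = 61.7183.
Welfare loss = ½ × 4.7659 × 61.7183 = $147.07.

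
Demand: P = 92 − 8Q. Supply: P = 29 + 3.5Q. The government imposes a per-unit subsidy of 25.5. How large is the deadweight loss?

28.27

Competitive equilibrium: 92 − 8Q = 29 + 3.5Q → Q* = 5.4783, P* = 48.1739.
The subsidy lowers effective supply by 25.5: P = 3.5 + 3.5Q.
New quantity: 92 − 8Q = 3.5 + 3.5Q → Q' = 7.6957.
Overproduction ΔQ = 7.6957 − 5.4783 = 2.2174; wedge = subsidy = 25.5.
The triangle = ½ × 2.2174 × 25.5 = 28.27.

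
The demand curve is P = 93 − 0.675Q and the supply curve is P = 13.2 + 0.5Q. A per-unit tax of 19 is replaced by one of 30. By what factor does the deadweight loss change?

Competitive equilibrium: 93 − 0.675Q = 13.2 + 0.5Q → Q* = 67.9149, P* = 47.1574.
For a per-unit tax t: ΔQ = t/1.175, so DWL = ½·t·(t/1.175) = t²/2.35.
At t = 19: DWL = 153.617. At t = 30: DWL = 382.979.
Ratio = (30/19)² = 2.493.

2.493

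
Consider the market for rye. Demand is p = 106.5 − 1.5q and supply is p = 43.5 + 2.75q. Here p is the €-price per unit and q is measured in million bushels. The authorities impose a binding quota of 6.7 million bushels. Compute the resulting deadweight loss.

€140.23 million

Competitive equilibrium: 106.5 − 1.5q = 43.5 + 2.75q → q* = 14.8235, p* = 84.2647.
At q = 6.7: demand price = 106.5 − 1.5·6.7 = 96.45; supply price = 43.5 + 2.75·6.7 = 61.925.
Δq = 14.8235 − 6.7 = 8.1235; wedge = 96.45 − 61.925 = 34.525.
Welfare loss = ½ × 8.1235 × 34.525 = €140.23 million.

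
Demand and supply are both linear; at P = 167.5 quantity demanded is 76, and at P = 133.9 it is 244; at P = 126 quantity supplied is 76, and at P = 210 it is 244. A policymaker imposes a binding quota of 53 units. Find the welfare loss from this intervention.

2369.83

Demand slope = (133.9 − 167.5)/(244 − 76) = −0.2, so P = 182.7 − 0.2Q.
Supply slope = (210 − 126)/(244 − 76) = 0.5, so P = 88 + 0.5Q.
Competitive equilibrium: 182.7 − 0.2Q = 88 + 0.5Q → Q* = 135.2857, P* = 155.6429.
At Q = 53: demand price = 182.7 − 0.2·53 = 172.1; supply price = 88 + 0.5·53 = 114.5.
ΔQ = 135.2857 − 53 = 82.2857; wedge = 172.1 − 114.5 = 57.6.
DWL = ½ × 82.2857 × 57.6 = 2369.83.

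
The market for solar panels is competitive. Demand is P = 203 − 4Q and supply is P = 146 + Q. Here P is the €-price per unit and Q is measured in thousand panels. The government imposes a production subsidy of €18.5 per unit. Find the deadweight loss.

Competitive equilibrium: 203 − 4Q = 146 + Q → Q* = 11.4, P* = 157.4.
The subsidy lowers effective supply by 18.5: P = 127.5 + Q.
New quantity: 203 − 4Q = 127.5 + Q → Q' = 15.1.
Overproduction ΔQ = 15.1 − 11.4 = 3.7; wedge = subsidy = 18.5.
Welfare loss = ½ × 3.7 × 18.5 = €34.225 thousand.

€34.225 thousand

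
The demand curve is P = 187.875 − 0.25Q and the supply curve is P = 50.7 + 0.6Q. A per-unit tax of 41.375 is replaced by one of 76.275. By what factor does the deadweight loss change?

3.399

Competitive equilibrium: 187.875 − 0.25Q = 50.7 + 0.6Q → Q* = 161.3824, P* = 147.5294.
For a per-unit tax t: ΔQ = t/0.85, so DWL = ½·t·(t/0.85) = t²/1.7.
At t = 41.375: DWL = 1006.994. At t = 76.275: DWL = 3422.280.
Ratio = (76.275/41.375)² = 3.399.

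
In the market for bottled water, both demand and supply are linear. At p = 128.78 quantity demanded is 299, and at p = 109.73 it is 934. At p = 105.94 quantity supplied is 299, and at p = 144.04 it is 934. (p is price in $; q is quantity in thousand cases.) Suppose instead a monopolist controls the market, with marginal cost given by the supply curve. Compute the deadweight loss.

Demand slope = (109.73 − 128.78)/(934 − 299) = −0.03, so p = 137.75 − 0.03q.
Supply slope = (144.04 − 105.94)/(934 − 299) = 0.06, so p = 88 + 0.06q.
Competitive equilibrium: 137.75 − 0.03q = 88 + 0.06q → q* = 552.7778, p* = 121.1667.
Marginal revenue: MR = 137.75 − 0.06q. Set MR = MC: 137.75 − 0.06q = 88 + 0.06q → q_m = 414.5833.
Price p_m = 137.75 − 0.03·414.5833 = 125.3125; MC(q_m) = 88 + 0.06·414.5833 = 112.875.
Competitive q* = 552.7778, so Δq = 138.1945; wedge = 125.3125 − 112.875 = 12.4375.
DWL = ½ × 138.1945 × 12.4375 = $859.40 thousand.

$859.40 thousand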